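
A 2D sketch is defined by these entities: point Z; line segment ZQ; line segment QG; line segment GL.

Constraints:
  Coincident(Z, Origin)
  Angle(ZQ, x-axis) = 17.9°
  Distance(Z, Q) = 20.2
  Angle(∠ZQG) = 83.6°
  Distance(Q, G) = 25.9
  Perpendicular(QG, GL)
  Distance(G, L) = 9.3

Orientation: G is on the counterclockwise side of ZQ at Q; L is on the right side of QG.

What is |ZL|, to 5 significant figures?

37.711

∠ZQG = 83.6°, so QG runs at 17.9° + (180° − 83.6°) = 114.30° from the x-axis; with |QG| = 25.9, G = Q + 25.9·(cos 114.30°, sin 114.30°) = (8.5640, 29.814). QG is perpendicular to GL; with |GL| = 9.3 on the right of QG, L = G + 9.3·(0.91140, 0.41151) = (17.040, 33.641). Then |ZL| = |L − Z| = 37.711.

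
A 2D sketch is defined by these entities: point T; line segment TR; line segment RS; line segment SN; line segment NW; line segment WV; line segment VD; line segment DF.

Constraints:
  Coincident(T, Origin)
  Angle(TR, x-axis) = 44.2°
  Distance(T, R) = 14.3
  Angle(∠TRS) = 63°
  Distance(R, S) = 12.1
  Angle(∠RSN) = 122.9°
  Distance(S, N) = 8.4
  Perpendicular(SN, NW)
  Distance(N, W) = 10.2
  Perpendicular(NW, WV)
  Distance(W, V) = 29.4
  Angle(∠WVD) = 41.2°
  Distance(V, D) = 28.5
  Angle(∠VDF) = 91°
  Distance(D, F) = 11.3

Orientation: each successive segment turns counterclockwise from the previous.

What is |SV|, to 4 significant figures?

23.35

The perpendicularity gives NW at right angles to SN, so NW runs at -51.70°; with |NW| = 10.2, W = (-1.473, 0.6580). NW is perpendicular to WV, so WV runs at 38.30°; with |WV| = 29.4, V = (21.60, 18.88). Then |SV| = |V − S| = 23.35.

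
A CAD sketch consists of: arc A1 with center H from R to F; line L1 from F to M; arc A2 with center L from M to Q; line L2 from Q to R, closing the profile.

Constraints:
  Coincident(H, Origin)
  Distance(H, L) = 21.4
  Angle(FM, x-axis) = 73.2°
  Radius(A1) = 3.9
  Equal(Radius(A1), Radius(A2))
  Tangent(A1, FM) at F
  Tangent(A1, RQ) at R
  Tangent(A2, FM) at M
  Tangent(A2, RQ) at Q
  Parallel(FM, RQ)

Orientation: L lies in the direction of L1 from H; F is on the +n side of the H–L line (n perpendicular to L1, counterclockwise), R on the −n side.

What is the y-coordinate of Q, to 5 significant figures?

19.359

The slot axis is L1's direction at 73.2°, so u = (cos 73.2°, sin 73.2°) = (0.28903, 0.95732) and n = (−sin 73.2°, cos 73.2°) = (-0.95732, 0.28903). H is at the origin and L lies 21.4 along u from H, so L = 21.4·u = (6.1853, 20.487). Tangency of A1 to both parallel lines with radius 3.9 puts F and R at H ± 3.9·n: F = (-3.7335, 1.1272), R = (3.7335, -1.1272). Equal radii place M and Q the same way about L: M = L + 3.9·n = (2.4517, 21.614), Q = L − 3.9·n = (9.9188, 19.359). So Q.y = 19.359.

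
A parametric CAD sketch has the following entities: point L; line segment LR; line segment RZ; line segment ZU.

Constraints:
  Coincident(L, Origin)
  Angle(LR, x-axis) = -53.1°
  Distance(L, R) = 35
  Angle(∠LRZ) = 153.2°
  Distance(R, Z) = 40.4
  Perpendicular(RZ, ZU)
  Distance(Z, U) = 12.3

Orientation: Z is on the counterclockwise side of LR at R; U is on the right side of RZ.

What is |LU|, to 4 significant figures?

76.95

∠LRZ = 153.2°, so RZ runs at -53.1° + (180° − 153.2°) = -26.30° from the x-axis; with |RZ| = 40.4, Z = R + 40.4·(cos -26.30°, sin -26.30°) = (57.23, -45.89). The perpendicularity gives ZU at right angles to RZ; with |ZU| = 12.3 on the right of RZ, U = Z + 12.3·(-0.4431, -0.8965) = (51.78, -56.92). Then |LU| = |U − L| = 76.95.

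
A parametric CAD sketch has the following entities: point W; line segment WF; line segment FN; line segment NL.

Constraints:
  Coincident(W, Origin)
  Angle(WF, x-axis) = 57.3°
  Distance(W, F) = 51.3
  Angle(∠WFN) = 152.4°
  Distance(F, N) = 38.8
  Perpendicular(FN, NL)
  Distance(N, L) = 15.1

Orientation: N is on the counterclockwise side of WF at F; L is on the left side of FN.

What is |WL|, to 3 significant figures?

84.7

W is at the origin; WF runs at 57.3° with length 51.3, so F = 51.3·(cos 57.3°, sin 57.3°) = (27.7, 43.2). ∠WFN = 152.4°, so FN runs at 57.3° + (180° − 152.4°) = 84.9° from the x-axis; with |FN| = 38.8, N = F + 38.8·(cos 84.9°, sin 84.9°) = (31.2, 81.8). The perpendicularity gives NL at right angles to FN; with |NL| = 15.1 on the left of FN, L = N + 15.1·(-0.996, 0.0889) = (16.1, 83.2). Then |WL| = |L − W| = 84.7.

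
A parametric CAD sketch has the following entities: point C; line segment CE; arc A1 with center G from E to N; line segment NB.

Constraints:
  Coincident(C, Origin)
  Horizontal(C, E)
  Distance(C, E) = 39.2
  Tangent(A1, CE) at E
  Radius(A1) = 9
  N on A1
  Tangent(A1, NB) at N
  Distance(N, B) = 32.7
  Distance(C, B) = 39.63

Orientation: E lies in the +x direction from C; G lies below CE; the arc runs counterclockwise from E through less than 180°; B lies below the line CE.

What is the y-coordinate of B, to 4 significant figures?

-35.37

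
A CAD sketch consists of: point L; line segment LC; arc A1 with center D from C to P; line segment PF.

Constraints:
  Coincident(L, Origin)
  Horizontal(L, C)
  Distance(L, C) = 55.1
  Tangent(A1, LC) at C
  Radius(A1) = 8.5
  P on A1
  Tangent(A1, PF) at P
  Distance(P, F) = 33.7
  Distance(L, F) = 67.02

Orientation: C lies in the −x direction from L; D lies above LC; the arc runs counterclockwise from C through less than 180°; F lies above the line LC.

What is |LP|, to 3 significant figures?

47.7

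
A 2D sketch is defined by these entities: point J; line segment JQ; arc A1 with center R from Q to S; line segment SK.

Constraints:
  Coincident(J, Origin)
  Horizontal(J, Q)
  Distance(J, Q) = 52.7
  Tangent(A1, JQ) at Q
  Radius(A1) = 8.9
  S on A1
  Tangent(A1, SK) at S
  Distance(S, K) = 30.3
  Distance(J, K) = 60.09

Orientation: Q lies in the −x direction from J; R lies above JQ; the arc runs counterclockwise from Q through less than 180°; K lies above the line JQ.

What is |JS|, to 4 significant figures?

44.79

Checks: |RS| = 8.900 ✓; ∠(RS, SK) = 90.00° ✓; |SK| = 30.30 ✓; |JK| = 60.09 ✓.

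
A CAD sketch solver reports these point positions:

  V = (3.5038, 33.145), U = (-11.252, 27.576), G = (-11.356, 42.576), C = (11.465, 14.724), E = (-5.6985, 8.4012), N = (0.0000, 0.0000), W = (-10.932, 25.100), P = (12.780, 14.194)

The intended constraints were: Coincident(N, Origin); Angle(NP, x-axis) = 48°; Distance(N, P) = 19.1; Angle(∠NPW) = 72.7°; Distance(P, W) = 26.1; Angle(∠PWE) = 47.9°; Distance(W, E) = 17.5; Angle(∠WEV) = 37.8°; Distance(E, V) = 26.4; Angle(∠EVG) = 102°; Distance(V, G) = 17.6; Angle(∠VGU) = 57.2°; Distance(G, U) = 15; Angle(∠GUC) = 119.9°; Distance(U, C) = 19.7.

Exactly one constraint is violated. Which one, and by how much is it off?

Distance(U, C) = 19.7 — off by 6.40.

N = (0.00, 0.00) ✓; NP at 48.00° ✓; |NP| = 19.10 ✓; ∠NPW = 72.70° ✓; |PW| = 26.10 ✓; ∠PWE = 47.90° ✓; |WE| = 17.50 ✓; ∠WEV = 37.80° ✓; |EV| = 26.40 ✓; ∠EVG = 102.0° ✓; |VG| = 17.60 ✓; ∠VGU = 57.20° ✓; |GU| = 15.00 ✓; ∠GUC = 119.9° ✓; |UC| = 26.10 ✗.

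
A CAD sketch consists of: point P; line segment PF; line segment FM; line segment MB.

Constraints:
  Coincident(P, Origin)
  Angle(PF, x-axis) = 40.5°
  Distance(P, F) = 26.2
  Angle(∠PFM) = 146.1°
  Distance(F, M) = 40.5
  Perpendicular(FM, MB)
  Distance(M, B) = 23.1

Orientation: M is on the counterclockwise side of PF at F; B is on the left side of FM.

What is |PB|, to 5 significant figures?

62.822

∠PFM = 146.1°, so FM runs at 40.5° + (180° − 146.1°) = 74.400° from the x-axis; with |FM| = 40.5, M = F + 40.5·(cos 74.400°, sin 74.400°) = (30.814, 56.024). The perpendicularity gives MB at right angles to FM; with |MB| = 23.1 on the left of FM, B = M + 23.1·(-0.96316, 0.26892) = (8.5648, 62.236). Then |PB| = |B − P| = 62.822.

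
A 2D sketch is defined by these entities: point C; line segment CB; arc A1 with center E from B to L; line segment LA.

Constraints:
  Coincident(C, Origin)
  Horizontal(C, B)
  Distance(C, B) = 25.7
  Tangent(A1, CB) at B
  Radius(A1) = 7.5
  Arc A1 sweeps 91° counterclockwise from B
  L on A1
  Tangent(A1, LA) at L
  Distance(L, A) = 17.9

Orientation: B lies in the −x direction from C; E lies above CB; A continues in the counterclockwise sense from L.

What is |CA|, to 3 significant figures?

31.5

C is at the origin; C and B share the same y with |CB| = 25.7 and B on the −x side, so B = (-25.7, 0.00). Since A1 is tangent to CB there, EB ⟂ CB, so E = B + (0, 7.5) = (-25.7, 7.50). On A1, B sits at bearing -90° from E; a 91° counterclockwise sweep puts L at bearing 1°, so L = E + 7.5·(cos 1°, sin 1°) = (-18.2, 7.63). Since A1 is tangent to LA there, EL ⟂ LA, so LA runs along (−sin 1°, cos 1°); with |LA| = 17.9, A = (-18.5, 25.5). Then |CA| = |A − C| = 31.5.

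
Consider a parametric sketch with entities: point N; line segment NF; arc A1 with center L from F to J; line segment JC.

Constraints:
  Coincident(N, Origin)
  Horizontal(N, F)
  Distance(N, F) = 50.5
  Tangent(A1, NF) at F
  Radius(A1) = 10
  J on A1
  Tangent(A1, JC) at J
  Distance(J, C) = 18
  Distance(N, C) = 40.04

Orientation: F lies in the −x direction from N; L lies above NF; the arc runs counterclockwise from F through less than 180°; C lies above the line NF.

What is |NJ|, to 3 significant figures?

41.9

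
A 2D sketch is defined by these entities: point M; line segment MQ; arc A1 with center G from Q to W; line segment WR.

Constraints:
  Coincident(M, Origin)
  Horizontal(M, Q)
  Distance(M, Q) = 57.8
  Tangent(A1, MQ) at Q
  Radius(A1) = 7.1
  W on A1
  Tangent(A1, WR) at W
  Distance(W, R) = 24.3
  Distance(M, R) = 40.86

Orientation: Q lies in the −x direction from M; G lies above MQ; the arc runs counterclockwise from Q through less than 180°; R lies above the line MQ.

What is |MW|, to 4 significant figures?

52.73

Checks: |GQ| = 7.100 ✓; |GW| = 7.100 ✓; ∠(GW, WR) = 90.00° ✓; |WR| = 24.30 ✓; |MR| = 40.86 ✓.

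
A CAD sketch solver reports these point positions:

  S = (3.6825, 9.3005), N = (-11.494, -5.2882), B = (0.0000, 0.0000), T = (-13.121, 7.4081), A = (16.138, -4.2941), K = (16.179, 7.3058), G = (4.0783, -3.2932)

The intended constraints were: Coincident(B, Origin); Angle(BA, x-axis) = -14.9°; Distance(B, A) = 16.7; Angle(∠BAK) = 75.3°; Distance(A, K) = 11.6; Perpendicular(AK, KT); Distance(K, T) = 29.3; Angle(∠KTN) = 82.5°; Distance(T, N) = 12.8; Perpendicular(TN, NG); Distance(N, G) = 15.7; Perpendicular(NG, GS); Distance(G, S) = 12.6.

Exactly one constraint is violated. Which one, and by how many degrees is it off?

Perpendicular(NG, GS) — off by 5.50°.

B = (0.00, 0.00) ✓; BA at -14.90° ✓; |BA| = 16.70 ✓; ∠BAK = 75.30° ✓; |AK| = 11.60 ✓; ∠(AK, KT) = 90.00° ✓; |KT| = 29.30 ✓; ∠KTN = 82.50° ✓; |TN| = 12.80 ✓; ∠(TN, NG) = 90.00° ✓; |NG| = 15.70 ✓; ∠(NG, GS) = 84.50° ✗; |GS| = 12.60 ✓.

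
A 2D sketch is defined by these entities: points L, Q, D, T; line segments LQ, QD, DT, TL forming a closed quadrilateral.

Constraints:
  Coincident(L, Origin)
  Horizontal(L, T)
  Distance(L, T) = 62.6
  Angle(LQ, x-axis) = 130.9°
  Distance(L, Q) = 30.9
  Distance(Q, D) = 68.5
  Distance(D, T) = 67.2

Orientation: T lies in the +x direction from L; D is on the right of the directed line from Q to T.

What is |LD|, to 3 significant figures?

39.9

Checks: |LT| = 62.60 ✓; |LQ| = 30.90 ✓; |QD| = 68.50 ✓; |DT| = 67.20 ✓.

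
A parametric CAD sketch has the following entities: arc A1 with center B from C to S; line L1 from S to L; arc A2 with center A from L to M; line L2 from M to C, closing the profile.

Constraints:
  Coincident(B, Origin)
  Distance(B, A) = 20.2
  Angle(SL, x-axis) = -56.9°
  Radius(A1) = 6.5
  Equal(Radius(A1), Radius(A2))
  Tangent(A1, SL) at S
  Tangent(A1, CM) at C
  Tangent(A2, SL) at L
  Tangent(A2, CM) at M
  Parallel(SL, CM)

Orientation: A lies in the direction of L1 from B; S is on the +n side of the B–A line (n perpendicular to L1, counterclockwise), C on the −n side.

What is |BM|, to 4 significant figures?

21.22

Tangency of A1 to both parallel lines with radius 6.5 puts S and C at B ± 6.5·n: S = (5.445, 3.550), C = (-5.445, -3.550). Equal radii place L and M the same way about A: L = A + 6.5·n = (16.48, -13.37), M = A − 6.5·n = (5.586, -20.47). Then |BM| = |M − B| = 21.22.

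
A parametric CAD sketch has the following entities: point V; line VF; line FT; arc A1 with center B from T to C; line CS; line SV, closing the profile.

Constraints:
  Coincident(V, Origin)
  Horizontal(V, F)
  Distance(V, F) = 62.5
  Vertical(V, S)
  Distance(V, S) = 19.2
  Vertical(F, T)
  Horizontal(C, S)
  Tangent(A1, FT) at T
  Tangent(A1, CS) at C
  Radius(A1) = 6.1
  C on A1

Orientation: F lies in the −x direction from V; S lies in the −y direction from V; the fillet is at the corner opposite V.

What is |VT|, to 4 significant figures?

63.86

The virtual corner opposite V is at (-62.50, -19.20). Tangency of A1 to FT means the radius BT is perpendicular to FT and A1 meets CS tangentially, so BC is at right angles to CS, with radius 6.1, so the center B sits 6.1 in from both sides at B = (-56.40, -13.10). That places the tangent points at T = (-62.50, -13.10) on FT and C = (-56.40, -19.20) on CS. Then |VT| = |T − V| = 63.86.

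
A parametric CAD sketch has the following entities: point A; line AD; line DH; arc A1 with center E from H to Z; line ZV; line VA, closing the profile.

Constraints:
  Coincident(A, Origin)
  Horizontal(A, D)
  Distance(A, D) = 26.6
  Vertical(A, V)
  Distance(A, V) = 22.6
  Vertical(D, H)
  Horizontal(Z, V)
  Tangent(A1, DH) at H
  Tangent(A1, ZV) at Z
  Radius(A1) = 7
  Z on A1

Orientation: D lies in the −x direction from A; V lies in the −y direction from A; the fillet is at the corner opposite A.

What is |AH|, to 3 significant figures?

30.8

A is at the origin; AD is horizontal with |AD| = 26.6 and D on the −x side, so D = (-26.6, 0.00). A and V share the same x with |AV| = 22.6 and V on the −y side, so V = (0.00, -22.6). The virtual corner opposite A is at (-26.6, -22.6). Tangency of A1 to DH means the radius EH is perpendicular to DH and tangency of A1 to ZV means the radius EZ is perpendicular to ZV, with radius 7.0, so the center E sits 7.0 in from both sides at E = (-19.6, -15.6). That places the tangent points at H = (-26.6, -15.6) on DH and Z = (-19.6, -22.6) on ZV. Then |AH| = |H − A| = 30.8.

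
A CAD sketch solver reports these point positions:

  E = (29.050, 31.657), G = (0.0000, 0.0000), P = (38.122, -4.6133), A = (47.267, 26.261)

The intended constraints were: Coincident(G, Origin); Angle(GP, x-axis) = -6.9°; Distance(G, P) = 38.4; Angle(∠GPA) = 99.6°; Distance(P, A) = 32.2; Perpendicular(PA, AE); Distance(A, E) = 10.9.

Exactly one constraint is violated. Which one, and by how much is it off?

Distance(A, E) = 10.9 — off by 8.10.

G = (0.00, 0.00) ✓; GP at -6.900° ✓; |GP| = 38.40 ✓; ∠GPA = 99.60° ✓; |PA| = 32.20 ✓; ∠(PA, AE) = 90.00° ✓; |AE| = 19.00 ✗.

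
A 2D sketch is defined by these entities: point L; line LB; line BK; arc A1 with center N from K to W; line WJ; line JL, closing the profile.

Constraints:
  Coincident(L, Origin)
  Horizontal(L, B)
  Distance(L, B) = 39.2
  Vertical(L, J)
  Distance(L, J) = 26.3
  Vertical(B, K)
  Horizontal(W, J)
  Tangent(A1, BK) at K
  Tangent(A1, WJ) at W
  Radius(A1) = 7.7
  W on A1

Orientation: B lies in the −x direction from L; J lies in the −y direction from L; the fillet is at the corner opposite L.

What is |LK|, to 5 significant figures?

43.389

L is at the origin; L and B share the same y with |LB| = 39.2 and B on the −x side, so B = (-39.200, 0.0000). L and J share the same x with |LJ| = 26.3 and J on the −y side, so J = (0.0000, -26.300). The virtual corner opposite L is at (-39.200, -26.300). Since A1 is tangent to BK there, NK ⟂ BK and since A1 is tangent to WJ there, NW ⟂ WJ, with radius 7.7, so the center N sits 7.7 in from both sides at N = (-31.500, -18.600). That places the tangent points at K = (-39.200, -18.600) on BK and W = (-31.500, -26.300) on WJ. Then |LK| = |K − L| = 43.389.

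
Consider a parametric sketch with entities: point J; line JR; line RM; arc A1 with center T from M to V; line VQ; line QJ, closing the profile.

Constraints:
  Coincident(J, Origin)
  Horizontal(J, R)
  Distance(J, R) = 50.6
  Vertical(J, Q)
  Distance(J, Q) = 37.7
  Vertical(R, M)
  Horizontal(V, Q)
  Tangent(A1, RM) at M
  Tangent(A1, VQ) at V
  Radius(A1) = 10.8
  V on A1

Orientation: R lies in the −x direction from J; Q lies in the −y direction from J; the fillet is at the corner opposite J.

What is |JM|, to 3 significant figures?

57.3

J is at the origin; J and R share the same y with |JR| = 50.6 and R on the −x side, so R = (-50.6, 0.00). JQ is vertical with |JQ| = 37.7 and Q on the −y side, so Q = (0.00, -37.7). The virtual corner opposite J is at (-50.6, -37.7). Tangency of A1 to RM means the radius TM is perpendicular to RM and since A1 is tangent to VQ there, TV ⟂ VQ, with radius 10.8, so the center T sits 10.8 in from both sides at T = (-39.8, -26.9). That places the tangent points at M = (-50.6, -26.9) on RM and V = (-39.8, -37.7) on VQ. Then |JM| = |M − J| = 57.3.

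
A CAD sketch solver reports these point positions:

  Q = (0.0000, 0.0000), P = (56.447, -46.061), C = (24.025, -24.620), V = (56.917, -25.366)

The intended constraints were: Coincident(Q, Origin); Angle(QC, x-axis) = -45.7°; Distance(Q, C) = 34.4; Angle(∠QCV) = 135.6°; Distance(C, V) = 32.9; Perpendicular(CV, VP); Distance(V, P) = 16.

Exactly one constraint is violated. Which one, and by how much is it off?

Distance(V, P) = 16 — off by 4.70.

Q = (0.00, 0.00) ✓; QC at -45.70° ✓; |QC| = 34.40 ✓; ∠QCV = 135.6° ✓; |CV| = 32.90 ✓; ∠(CV, VP) = 90.00° ✓; |VP| = 20.70 ✗.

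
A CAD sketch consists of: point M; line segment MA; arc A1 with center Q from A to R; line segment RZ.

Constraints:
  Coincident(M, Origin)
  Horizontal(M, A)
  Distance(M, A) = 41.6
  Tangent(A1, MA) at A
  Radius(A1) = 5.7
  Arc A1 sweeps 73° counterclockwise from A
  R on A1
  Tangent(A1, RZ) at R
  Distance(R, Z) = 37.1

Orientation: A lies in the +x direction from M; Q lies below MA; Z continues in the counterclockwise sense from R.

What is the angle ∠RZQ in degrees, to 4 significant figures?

8.735°

M is at the origin; MA is horizontal with |MA| = 41.6 and A on the +x side, so A = (41.60, 0.000). Tangency of A1 to MA means the radius QA is perpendicular to MA, so Q = A + (0, -5.7) = (41.60, -5.700). On A1, A sits at bearing 90° from Q; a 73° counterclockwise sweep puts R at bearing 163°, so R = Q + 5.7·(cos 163°, sin 163°) = (36.15, -4.033). Since A1 is tangent to RZ there, QR ⟂ RZ, so RZ runs along (−sin 163°, cos 163°); with |RZ| = 37.1, Z = (25.30, -39.51). Then cos ∠RZQ = ZR·ZQ / (|ZR||ZQ|), giving 8.735°.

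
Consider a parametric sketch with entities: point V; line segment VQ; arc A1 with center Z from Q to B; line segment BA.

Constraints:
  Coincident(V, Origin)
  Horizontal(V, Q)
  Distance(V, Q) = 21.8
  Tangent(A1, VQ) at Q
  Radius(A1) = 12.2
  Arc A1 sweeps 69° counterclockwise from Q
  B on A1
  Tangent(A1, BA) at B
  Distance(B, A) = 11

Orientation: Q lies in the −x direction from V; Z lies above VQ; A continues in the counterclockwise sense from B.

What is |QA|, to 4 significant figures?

23.72

V is at the origin; VQ is horizontal with |VQ| = 21.8 and Q on the −x side, so Q = (-21.80, 0.000). Since A1 is tangent to VQ there, ZQ ⟂ VQ, so Z = Q + (0, 12.2) = (-21.80, 12.20). On A1, Q sits at bearing -90° from Z; a 69° counterclockwise sweep puts B at bearing -21°, so B = Z + 12.2·(cos -21°, sin -21°) = (-10.41, 7.828). Since A1 is tangent to BA there, ZB ⟂ BA, so BA runs along (−sin -21°, cos -21°); with |BA| = 11.0, A = (-6.468, 18.10). Then |QA| = |A − Q| = 23.72.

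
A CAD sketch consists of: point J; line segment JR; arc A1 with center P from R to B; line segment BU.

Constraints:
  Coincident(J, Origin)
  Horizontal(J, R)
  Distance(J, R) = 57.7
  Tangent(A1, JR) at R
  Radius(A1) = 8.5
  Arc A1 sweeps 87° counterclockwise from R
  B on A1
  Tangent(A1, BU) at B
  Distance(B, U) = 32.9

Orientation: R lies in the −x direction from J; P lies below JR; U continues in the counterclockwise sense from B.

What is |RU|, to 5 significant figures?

42.165

J is at the origin; J and R share the same y with |JR| = 57.7 and R on the −x side, so R = (-57.700, 0.0000). Tangency of A1 to JR means the radius PR is perpendicular to JR, so P = R + (0, -8.5) = (-57.700, -8.5000). On A1, R sits at bearing 90° from P; an 87° counterclockwise sweep puts B at bearing 177°, so B = P + 8.5·(cos 177°, sin 177°) = (-66.188, -8.0551). A1 meets BU tangentially, so PB is at right angles to BU, so BU runs along (−sin 177°, cos 177°); with |BU| = 32.9, U = (-67.910, -40.910). Then |RU| = |U − R| = 42.165.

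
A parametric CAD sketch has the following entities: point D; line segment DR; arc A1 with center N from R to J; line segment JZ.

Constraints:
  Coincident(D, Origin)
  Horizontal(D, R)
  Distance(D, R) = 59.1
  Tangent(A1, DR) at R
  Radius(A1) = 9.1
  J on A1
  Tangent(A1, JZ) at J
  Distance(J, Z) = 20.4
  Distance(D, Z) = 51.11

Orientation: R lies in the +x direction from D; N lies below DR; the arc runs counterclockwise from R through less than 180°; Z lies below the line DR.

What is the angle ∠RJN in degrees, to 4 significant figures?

53.95°

D is at the origin; DR is horizontal with |DR| = 59.1 and R on the +x side, so R = (59.10, 0.000). Since A1 is tangent to DR there, NR ⟂ DR, so N = R + (0, -9.1) = (59.10, -9.100). Since NJ ⟂ JZ (tangency), |NZ| = √(9.1² + 20.4²) = 22.34 regardless of where J sits on A1. So Z lies on both circle(D, 51.11) and circle(N, 22.34); the below-DR intersection is Z = (44.17, -25.72). J is the foot of the tangent from Z: J = (50.44, -6.303).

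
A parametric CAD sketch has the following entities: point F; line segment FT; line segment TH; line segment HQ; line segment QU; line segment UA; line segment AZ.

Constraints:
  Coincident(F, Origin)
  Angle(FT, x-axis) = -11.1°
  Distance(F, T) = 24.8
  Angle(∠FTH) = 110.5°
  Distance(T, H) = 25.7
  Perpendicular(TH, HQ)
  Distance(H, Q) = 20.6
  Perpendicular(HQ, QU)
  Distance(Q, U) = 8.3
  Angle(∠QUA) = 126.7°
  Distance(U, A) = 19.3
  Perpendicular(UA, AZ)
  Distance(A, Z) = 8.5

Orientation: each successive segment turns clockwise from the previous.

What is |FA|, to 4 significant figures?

23.23

F is at the origin; FT runs at -11.1° with length 24.8, so T = (24.34, -4.775). ∠FTH = 110.5° gives TH at -80.60° from the x-axis; with |TH| = 25.7, H = (28.53, -30.13). TH ⟂ HQ, so HQ runs at -170.6°; with |HQ| = 20.6, Q = (8.210, -33.49). The perpendicularity gives QU at right angles to HQ, so QU runs at 99.40°; with |QU| = 8.3, U = (6.855, -25.31). ∠QUA = 126.7° gives UA at 46.10° from the x-axis; with |UA| = 19.3, A = (20.24, -11.40). Then |FA| = |A − F| = 23.23.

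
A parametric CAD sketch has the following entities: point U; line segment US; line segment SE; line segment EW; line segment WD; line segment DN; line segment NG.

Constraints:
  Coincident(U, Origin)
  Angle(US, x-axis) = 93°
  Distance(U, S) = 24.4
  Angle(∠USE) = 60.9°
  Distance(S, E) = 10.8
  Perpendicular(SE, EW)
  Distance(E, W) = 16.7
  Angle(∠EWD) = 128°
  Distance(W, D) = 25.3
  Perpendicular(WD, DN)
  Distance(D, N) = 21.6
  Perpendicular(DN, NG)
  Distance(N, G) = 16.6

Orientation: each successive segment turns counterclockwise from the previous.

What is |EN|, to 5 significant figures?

36.569

∠EWD = 128.0° gives WD at -5.9000° from the x-axis; with |WD| = 25.3, D = (23.614, 1.8799). WD is perpendicular to DN, so DN runs at 84.100°; with |DN| = 21.6, N = (25.835, 23.365). Then |EN| = |N − E| = 36.569.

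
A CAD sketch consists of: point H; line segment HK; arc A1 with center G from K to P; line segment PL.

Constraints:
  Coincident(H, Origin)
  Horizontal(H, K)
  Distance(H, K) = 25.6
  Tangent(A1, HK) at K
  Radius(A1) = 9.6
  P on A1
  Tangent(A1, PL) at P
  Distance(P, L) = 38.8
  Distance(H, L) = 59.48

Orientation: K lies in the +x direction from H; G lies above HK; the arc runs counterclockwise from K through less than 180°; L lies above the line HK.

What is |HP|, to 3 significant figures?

36.5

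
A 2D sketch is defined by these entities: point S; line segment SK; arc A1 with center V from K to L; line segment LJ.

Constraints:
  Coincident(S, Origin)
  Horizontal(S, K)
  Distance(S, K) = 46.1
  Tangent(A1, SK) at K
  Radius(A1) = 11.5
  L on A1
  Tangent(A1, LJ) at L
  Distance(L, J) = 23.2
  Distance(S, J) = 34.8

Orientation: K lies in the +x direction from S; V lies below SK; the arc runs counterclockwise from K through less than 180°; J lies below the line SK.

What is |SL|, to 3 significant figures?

36.7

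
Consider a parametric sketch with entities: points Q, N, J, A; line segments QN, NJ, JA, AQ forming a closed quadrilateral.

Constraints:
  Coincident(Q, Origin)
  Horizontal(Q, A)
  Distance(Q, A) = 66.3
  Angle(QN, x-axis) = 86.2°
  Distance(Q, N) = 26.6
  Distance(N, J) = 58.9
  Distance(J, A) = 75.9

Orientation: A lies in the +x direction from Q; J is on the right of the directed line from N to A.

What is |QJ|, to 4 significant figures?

32.30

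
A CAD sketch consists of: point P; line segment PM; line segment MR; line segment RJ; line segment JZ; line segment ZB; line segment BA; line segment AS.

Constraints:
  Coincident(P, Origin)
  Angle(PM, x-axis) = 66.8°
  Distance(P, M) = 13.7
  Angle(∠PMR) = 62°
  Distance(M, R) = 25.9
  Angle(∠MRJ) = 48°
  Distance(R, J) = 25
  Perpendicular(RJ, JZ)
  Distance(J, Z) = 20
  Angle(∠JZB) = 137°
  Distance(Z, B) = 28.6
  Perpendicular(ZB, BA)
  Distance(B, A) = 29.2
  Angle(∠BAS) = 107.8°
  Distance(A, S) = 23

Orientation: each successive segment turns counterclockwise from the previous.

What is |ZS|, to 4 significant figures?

36.85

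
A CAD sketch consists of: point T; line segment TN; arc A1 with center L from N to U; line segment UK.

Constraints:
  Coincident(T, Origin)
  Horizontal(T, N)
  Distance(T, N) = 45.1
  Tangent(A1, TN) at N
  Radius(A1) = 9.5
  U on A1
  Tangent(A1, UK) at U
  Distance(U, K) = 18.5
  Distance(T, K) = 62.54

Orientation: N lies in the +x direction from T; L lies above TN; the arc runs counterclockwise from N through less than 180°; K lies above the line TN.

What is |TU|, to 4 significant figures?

55.21

T is at the origin; TN is horizontal with |TN| = 45.1 and N on the +x side, so N = (45.10, 0.000). Tangency of A1 to TN means the radius LN is perpendicular to TN, so L = N + (0, 9.5) = (45.10, 9.500). Since LU ⟂ UK (tangency), |LK| = √(9.5² + 18.5²) = 20.80 regardless of where U sits on A1. So K lies on both circle(T, 62.54) and circle(L, 20.80); the above-TN intersection is K = (56.45, 26.93). U is the foot of the tangent from K: U = (54.55, 8.527).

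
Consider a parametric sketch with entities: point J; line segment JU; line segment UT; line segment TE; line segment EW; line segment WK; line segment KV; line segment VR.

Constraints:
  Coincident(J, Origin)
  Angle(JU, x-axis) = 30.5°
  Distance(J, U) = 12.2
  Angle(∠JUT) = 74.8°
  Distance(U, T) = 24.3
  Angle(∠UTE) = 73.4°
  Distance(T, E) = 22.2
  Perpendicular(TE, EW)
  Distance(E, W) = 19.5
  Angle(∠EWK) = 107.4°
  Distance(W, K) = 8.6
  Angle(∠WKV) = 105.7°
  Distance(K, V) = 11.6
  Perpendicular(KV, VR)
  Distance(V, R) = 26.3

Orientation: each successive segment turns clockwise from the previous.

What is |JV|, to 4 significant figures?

10.65

J is at the origin; JU runs at 30.5° with length 12.2, so U = (10.51, 6.192). ∠JUT = 74.8° gives UT at -74.70° from the x-axis; with |UT| = 24.3, T = (16.92, -17.25). ∠UTE = 73.4° gives TE at 178.7° from the x-axis; with |TE| = 22.2, E = (-5.270, -16.74). TE ⟂ EW, so EW runs at 88.70°; with |EW| = 19.5, W = (-4.828, 2.752). ∠EWK = 107.4° gives WK at 16.10° from the x-axis; with |WK| = 8.6, K = (3.435, 5.137). ∠WKV = 105.7° gives KV at -58.20° from the x-axis; with |KV| = 11.6, V = (9.547, -4.722). Then |JV| = |V − J| = 10.65.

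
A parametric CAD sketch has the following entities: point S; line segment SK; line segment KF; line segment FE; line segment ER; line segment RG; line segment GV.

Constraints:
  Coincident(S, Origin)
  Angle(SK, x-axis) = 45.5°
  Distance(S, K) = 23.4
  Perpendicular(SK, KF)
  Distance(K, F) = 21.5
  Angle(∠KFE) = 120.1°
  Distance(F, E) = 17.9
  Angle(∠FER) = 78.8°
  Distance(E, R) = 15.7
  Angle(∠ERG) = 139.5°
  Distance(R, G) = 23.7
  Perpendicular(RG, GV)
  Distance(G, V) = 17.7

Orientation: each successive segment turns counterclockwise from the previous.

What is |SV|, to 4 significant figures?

28.01

S is at the origin; SK runs at 45.5° with length 23.4, so K = (16.40, 16.69). The perpendicularity gives KF at right angles to SK, so KF runs at 135.5°; with |KF| = 21.5, F = (1.066, 31.76). ∠KFE = 120.1° gives FE at -164.6° from the x-axis; with |FE| = 17.9, E = (-16.19, 27.01). ∠FER = 78.8° gives ER at -63.40° from the x-axis; with |ER| = 15.7, R = (-9.161, 12.97). ∠ERG = 139.5° gives RG at -22.90° from the x-axis; with |RG| = 23.7, G = (12.67, 3.746). The perpendicularity gives GV at right angles to RG, so GV runs at 67.10°; with |GV| = 17.7, V = (19.56, 20.05). Then |SV| = |V − S| = 28.01.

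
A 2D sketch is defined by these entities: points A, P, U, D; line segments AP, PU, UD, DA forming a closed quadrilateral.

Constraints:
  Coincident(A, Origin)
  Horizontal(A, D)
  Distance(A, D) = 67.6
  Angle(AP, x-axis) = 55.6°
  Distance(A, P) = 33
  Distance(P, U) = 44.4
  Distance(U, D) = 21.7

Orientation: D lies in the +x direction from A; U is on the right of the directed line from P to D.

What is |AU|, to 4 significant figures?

47.54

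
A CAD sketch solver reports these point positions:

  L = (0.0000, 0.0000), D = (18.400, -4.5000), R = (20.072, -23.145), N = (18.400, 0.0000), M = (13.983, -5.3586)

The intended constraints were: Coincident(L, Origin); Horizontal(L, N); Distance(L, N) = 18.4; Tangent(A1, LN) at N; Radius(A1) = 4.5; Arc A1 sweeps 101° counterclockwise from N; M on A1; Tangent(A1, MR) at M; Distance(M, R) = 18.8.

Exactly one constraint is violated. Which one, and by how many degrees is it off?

Tangent(A1, MR) at M — off by 7.90°.

L = (0.00, 0.00) ✓; L.y = 0.00, N.y = 0.00 ✓; |LN| = 18.40 ✓; ∠(DN, NL) = 90.00° ✓; |DN| = 4.500 ✓; bearing(D→M) − bearing(D→N) = 101.0° ✓; |DM| = 4.500 ✓; ∠(DM, MR) = 82.10° ✗; |MR| = 18.80 ✓.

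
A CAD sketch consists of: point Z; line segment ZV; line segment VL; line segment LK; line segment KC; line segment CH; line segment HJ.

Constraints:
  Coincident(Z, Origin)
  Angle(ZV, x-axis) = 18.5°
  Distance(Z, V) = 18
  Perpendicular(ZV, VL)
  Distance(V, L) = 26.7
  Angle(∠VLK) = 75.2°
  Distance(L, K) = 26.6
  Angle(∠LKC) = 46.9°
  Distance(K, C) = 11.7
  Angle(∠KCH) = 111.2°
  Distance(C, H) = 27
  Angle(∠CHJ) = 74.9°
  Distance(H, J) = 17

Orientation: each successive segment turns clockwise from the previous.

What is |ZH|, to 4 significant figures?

38.18

∠LKC = 46.9° gives KC at 50.60° from the x-axis; with |KC| = 11.7, C = (6.424, -12.28). ∠KCH = 111.2° gives CH at -18.20° from the x-axis; with |CH| = 27.0, H = (32.07, -20.72). Then |ZH| = |H − Z| = 38.18.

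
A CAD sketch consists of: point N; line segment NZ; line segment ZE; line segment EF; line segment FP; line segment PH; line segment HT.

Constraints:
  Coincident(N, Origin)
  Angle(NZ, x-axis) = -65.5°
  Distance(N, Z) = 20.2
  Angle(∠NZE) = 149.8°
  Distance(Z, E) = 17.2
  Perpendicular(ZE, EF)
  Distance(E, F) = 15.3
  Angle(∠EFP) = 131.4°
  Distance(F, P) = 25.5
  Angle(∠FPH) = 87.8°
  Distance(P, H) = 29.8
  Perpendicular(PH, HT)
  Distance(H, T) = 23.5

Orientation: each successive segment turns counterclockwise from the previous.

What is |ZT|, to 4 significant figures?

6.320

∠FPH = 87.8° gives PH at -164.5° from the x-axis; with |PH| = 29.8, H = (-3.327, 1.019). PH is perpendicular to HT, so HT runs at -74.50°; with |HT| = 23.5, T = (2.953, -21.63). Then |ZT| = |T − Z| = 6.320.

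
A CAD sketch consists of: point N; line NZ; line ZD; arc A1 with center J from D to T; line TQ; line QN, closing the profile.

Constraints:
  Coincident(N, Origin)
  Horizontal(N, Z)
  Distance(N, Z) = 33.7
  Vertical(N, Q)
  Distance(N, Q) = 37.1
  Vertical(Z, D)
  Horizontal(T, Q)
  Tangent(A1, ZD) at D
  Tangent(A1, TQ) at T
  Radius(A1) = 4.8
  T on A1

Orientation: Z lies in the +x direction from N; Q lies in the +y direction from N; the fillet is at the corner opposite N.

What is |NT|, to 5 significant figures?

47.028

N is at the origin; N and Z share the same y with |NZ| = 33.7 and Z on the +x side, so Z = (33.700, 0.0000). N and Q share the same x with |NQ| = 37.1 and Q on the +y side, so Q = (0.0000, 37.100). The virtual corner opposite N is at (33.700, 37.100). Since A1 is tangent to ZD there, JD ⟂ ZD and since A1 is tangent to TQ there, JT ⟂ TQ, with radius 4.8, so the center J sits 4.8 in from both sides at J = (28.900, 32.300). That places the tangent points at D = (33.700, 32.300) on ZD and T = (28.900, 37.100) on TQ. Then |NT| = |T − N| = 47.028.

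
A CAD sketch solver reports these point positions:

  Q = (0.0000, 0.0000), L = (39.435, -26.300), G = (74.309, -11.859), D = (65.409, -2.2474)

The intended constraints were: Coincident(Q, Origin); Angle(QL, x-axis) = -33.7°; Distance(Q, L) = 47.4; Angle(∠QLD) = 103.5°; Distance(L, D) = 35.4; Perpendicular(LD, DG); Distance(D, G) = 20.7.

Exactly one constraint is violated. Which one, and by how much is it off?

Distance(D, G) = 20.7 — off by 7.60.

Q = (0.00, 0.00) ✓; QL at -33.70° ✓; |QL| = 47.40 ✓; ∠QLD = 103.5° ✓; |LD| = 35.40 ✓; ∠(LD, DG) = 90.00° ✓; |DG| = 13.10 ✗.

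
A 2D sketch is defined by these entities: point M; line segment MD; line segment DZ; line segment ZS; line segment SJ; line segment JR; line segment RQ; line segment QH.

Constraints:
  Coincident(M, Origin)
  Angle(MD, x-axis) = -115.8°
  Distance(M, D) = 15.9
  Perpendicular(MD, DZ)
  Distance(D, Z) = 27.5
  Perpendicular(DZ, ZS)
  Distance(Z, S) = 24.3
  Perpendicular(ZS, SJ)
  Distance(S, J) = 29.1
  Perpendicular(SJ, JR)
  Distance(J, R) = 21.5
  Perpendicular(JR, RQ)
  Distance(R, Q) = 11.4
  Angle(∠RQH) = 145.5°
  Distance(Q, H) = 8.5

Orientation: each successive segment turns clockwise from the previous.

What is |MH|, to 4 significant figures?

18.74

JR ⟂ RQ, so RQ runs at 154.2°; with |RQ| = 11.4, Q = (-14.52, -7.529). ∠RQH = 145.5° gives QH at 119.7° from the x-axis; with |QH| = 8.5, H = (-18.74, -0.1455). Then |MH| = |H − M| = 18.74.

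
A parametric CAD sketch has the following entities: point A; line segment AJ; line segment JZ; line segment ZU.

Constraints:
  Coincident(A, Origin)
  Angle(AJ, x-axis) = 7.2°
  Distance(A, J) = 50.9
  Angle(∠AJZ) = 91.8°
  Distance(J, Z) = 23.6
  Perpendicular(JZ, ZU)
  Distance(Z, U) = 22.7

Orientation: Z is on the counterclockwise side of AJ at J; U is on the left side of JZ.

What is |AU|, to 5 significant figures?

37.800

∠AJZ = 91.8°, so JZ runs at 7.2° + (180° − 91.8°) = 95.400° from the x-axis; with |JZ| = 23.6, Z = J + 23.6·(cos 95.400°, sin 95.400°) = (48.278, 29.875). JZ ⟂ ZU; with |ZU| = 22.7 on the left of JZ, U = Z + 22.7·(-0.99556, -0.094108) = (25.678, 27.738). Then |AU| = |U − A| = 37.800.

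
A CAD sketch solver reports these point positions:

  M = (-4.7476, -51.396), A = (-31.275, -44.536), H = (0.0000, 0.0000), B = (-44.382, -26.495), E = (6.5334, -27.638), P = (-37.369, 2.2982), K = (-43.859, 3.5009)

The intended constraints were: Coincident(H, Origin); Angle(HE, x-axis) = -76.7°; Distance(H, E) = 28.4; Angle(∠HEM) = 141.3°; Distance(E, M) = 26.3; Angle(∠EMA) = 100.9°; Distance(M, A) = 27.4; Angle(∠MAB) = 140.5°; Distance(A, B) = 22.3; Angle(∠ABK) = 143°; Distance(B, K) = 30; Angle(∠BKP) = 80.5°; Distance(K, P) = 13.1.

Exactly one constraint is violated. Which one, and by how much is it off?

Distance(K, P) = 13.1 — off by 6.50.

H = (0.00, 0.00) ✓; HE at -76.70° ✓; |HE| = 28.40 ✓; ∠HEM = 141.3° ✓; |EM| = 26.30 ✓; ∠EMA = 100.9° ✓; |MA| = 27.40 ✓; ∠MAB = 140.5° ✓; |AB| = 22.30 ✓; ∠ABK = 143.0° ✓; |BK| = 30.00 ✓; ∠BKP = 80.50° ✓; |KP| = 6.600 ✗.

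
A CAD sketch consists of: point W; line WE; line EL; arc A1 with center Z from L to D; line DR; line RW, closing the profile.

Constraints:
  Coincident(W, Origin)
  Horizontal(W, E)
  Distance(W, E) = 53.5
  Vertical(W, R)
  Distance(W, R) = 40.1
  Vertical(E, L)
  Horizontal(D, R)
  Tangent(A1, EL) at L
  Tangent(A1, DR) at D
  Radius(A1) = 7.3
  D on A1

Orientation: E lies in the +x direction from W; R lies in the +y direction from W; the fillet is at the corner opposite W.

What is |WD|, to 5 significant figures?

61.176

The virtual corner opposite W is at (53.500, 40.100). Since A1 is tangent to EL there, ZL ⟂ EL and the tangent condition forces ZD to be normal to DR, with radius 7.3, so the center Z sits 7.3 in from both sides at Z = (46.200, 32.800). That places the tangent points at L = (53.500, 32.800) on EL and D = (46.200, 40.100) on DR. Then |WD| = |D − W| = 61.176.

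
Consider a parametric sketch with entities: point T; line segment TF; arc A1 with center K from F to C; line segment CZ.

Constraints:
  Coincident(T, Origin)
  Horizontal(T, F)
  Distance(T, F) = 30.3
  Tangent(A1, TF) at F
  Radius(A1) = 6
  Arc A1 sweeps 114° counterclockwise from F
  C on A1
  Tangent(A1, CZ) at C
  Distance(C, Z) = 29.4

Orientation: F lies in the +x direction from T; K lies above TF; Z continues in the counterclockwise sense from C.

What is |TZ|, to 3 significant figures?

42.6

On A1, F sits at bearing -90° from K; a 114° counterclockwise sweep puts C at bearing 24°, so C = K + 6.0·(cos 24°, sin 24°) = (35.8, 8.44). Since A1 is tangent to CZ there, KC ⟂ CZ, so CZ runs along (−sin 24°, cos 24°); with |CZ| = 29.4, Z = (23.8, 35.3). Then |TZ| = |Z − T| = 42.6.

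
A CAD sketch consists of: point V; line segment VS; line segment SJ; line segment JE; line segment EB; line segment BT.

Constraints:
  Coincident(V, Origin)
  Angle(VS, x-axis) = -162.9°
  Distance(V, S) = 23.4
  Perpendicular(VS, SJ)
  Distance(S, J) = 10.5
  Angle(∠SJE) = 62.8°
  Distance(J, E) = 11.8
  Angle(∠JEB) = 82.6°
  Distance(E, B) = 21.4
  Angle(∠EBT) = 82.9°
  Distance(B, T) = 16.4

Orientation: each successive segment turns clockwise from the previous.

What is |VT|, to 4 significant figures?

37.34

V is at the origin; VS runs at -162.9° with length 23.4, so S = (-22.37, -6.881). VS ⟂ SJ, so SJ runs at 107.1°; with |SJ| = 10.5, J = (-25.45, 3.155). ∠SJE = 62.8° gives JE at -10.10° from the x-axis; with |JE| = 11.8, E = (-13.84, 1.086). ∠JEB = 82.6° gives EB at -107.5° from the x-axis; with |EB| = 21.4, B = (-20.27, -19.32). ∠EBT = 82.9° gives BT at 155.4° from the x-axis; with |BT| = 16.4, T = (-35.18, -12.50). Then |VT| = |T − V| = 37.34.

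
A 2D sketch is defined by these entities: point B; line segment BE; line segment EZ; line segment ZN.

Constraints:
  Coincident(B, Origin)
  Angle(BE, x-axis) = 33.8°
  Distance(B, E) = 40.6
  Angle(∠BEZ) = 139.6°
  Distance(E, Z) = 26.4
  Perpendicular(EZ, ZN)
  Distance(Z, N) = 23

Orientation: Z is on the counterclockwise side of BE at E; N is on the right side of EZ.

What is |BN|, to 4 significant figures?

75.61

B is at the origin; BE runs at 33.8° with length 40.6, so E = 40.6·(cos 33.8°, sin 33.8°) = (33.74, 22.59). ∠BEZ = 139.6°, so EZ runs at 33.8° + (180° − 139.6°) = 74.20° from the x-axis; with |EZ| = 26.4, Z = E + 26.4·(cos 74.20°, sin 74.20°) = (40.93, 47.99). EZ is perpendicular to ZN; with |ZN| = 23.0 on the right of EZ, N = Z + 23.0·(0.9622, -0.2723) = (63.06, 41.73). Then |BN| = |N − B| = 75.61.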